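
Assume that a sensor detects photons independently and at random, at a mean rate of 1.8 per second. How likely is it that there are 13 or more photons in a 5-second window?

0.1242

Over the interval, μ = 1.8 × 5 = 9 (a 5-second window = 5 seconds).
P(N ≥ 13) = 1 − P(N ≤ 12) = 1 − Σ_{j=0}^{12} e^(−μ) μ^j/j! ≈ 0.1242.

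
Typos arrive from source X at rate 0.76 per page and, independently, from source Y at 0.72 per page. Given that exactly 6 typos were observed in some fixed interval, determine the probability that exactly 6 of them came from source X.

Given the total, each event is independently from source X with probability p = λ_X/(λ_X+λ_Y) = 0.76/1.48 ≈ 0.5135.
So K ~ Binomial(6, 0.76/1.48): P(K = 6) = C(6,6) · (0.76/1.48)^6 · (0.72/1.48)^0 ≈ 0.0183.

0.0183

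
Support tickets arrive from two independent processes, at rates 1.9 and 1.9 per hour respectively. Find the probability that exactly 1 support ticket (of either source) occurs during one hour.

0.0850

Independent Poisson processes superpose: combined rate λ = 1.9 + 1.9 = 3.8 per hour.
So μ = 3.8.
P(N = 1) = e^(−3.8) · 3.8^1/1! ≈ 0.0850.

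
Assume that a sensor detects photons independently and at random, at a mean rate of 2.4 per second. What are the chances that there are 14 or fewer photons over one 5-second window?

Over the interval, μ = 2.4 × 5 = 12 (a 5-second window = 5 seconds).
P(N ≤ 14) = Σ_{j=0}^{14} e^(−μ) μ^j/j! ≈ 0.7720.

0.7720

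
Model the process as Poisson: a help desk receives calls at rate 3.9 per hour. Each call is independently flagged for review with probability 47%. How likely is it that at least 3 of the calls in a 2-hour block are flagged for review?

0.7088

Thinning: the calls that are flagged for review themselves form a Poisson process with rate 0.47 × 3.9 = 1.833 per hour.
Over the interval, μ = 1.833 × 2 = 3.666 (a 2-hour block = 2 hours).
P(N ≥ 3) = 1 − P(N ≤ 2) ≈ 0.7088.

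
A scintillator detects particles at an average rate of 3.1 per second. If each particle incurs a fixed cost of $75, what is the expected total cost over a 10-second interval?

$2325

E[N] = 3.1 × 10 = 31 (a 10-second interval = 10 seconds); E[cost] = 31 × $75 = $2325.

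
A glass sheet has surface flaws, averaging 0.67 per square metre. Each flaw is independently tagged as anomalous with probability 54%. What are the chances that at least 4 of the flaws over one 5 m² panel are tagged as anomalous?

0.1102

Thinning: the flaws that are tagged as anomalous themselves form a Poisson process with rate 0.54 × 0.67 = 0.3618 per square metre.
Over the interval, μ = 0.3618 × 5 = 1.809 (a 5 m² panel = 5 square metres).
P(N ≥ 4) = 1 − P(N ≤ 3) ≈ 0.1102.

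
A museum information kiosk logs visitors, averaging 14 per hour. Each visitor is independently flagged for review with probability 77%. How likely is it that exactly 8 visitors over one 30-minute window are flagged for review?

0.0806

Thinning: the visitors that are flagged for review themselves form a Poisson process with rate 0.77 × 14 = 10.78 per hour.
Over the interval, μ = 10.78 × 0.5 = 5.39 (a 30-minute window = 0.5 hours).
P(N = 8) = e^(−5.39) · 5.39^8/8! ≈ 0.0806.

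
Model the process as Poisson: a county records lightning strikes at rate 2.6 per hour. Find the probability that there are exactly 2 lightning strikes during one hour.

With mean μ = 2.6 per hour,
P(N = 2) = e^(−μ) μ^2/2! = e^(−2.6) · 2.6^2/2 ≈ 0.2510.

0.2510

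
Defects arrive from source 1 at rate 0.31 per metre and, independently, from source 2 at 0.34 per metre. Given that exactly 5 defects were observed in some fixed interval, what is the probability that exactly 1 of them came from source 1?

0.1785

Given the total, each event is independently from source 1 with probability p = λ_1/(λ_1+λ_2) = 0.31/0.65 ≈ 0.4769.
So K ~ Binomial(5, 0.31/0.65): P(K = 1) = C(5,1) · (0.31/0.65)^1 · (0.34/0.65)^4 ≈ 0.1785.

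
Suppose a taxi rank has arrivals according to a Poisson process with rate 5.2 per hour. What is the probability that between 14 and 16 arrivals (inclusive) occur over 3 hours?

Over the interval, μ = 5.2 × 3 = 15.6 (3 hours).
P(14 ≤ N ≤ 16) = Σ_{j=14}^{16} e^(−15.6) · 15.6^j/j! ≈ 0.2973.

0.2973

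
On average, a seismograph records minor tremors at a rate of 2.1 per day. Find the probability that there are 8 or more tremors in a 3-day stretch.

Over the interval, μ = 2.1 × 3 = 6.3 (a 3-day stretch = 3 days).
P(N ≥ 8) = 1 − P(N ≤ 7) = 1 − Σ_{j=0}^{7} e^(−μ) μ^j/j! ≈ 0.2983.

0.2983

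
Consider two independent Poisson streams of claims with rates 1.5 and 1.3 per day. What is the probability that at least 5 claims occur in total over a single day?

Independent Poisson processes superpose: combined rate λ = 1.5 + 1.3 = 2.8 per day.
So μ = 2.8.
P(N ≥ 5) = 1 − P(N ≤ 4) ≈ 0.1523.

0.1523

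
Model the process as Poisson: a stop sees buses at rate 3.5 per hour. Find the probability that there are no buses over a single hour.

With mean μ = 3.5 per hour,
P(N = 0) = e^(−μ) μ^0/0! = e^(−3.5) · 3.5^0/1 ≈ 0.0302.

0.0302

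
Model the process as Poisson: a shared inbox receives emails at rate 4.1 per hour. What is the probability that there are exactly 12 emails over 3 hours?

0.1139

Over the interval, μ = 4.1 × 3 = 12.3 (3 hours).
P(N = 12) = e^(−μ) μ^12/12! = e^(−12.3) · 12.3^12/479001600 ≈ 0.1139.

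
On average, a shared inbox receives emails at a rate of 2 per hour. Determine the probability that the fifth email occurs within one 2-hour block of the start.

Over the interval, μ = 2 × 2 = 4 (a 2-hour block = 2 hours).
The fifth arrival falls in the interval iff at least 5 events occur there: P(S_5 ≤ t) = P(N ≥ 5) = 1 − P(N ≤ 4) ≈ 0.3712.

0.3712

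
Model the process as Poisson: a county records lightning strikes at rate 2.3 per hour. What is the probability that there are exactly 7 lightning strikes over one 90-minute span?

0.0366

Over the interval, μ = 2.3 × 1.5 = 3.45 (a 90-minute span = 1.5 hours).
P(N = 7) = e^(−μ) μ^7/7! = e^(−3.45) · 3.45^7/5040 ≈ 0.0366.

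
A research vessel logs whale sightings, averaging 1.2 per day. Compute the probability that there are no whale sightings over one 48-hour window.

Over the interval, μ = 1.2 × 2 = 2.4 (a 48-hour window = 2 days).
P(N = 0) = e^(−μ) μ^0/0! = e^(−2.4) · 2.4^0/1 ≈ 0.0907.

0.0907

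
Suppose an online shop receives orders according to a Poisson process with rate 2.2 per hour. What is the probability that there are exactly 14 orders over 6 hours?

Over the interval, μ = 2.2 × 6 = 13.2 (6 hours).
P(N = 14) = e^(−μ) μ^14/14! = e^(−13.2) · 13.2^14/87178291200 ≈ 0.1035.

0.1035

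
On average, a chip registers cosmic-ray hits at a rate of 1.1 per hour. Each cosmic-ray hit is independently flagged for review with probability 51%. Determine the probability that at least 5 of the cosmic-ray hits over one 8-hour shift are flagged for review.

0.4656

Thinning: the cosmic-ray hits that are flagged for review themselves form a Poisson process with rate 0.51 × 1.1 = 0.561 per hour.
Over the interval, μ = 0.561 × 8 = 4.488 (an 8-hour shift = 8 hours).
P(N ≥ 5) = 1 − P(N ≤ 4) ≈ 0.4656.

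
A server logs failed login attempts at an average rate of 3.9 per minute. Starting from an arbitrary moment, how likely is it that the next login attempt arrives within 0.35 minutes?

Inter-arrival times are exponential with rate λ = 3.9 per minute.
P(T ≤ 0.35) = 1 − e^(−λt) = 1 − e^(−3.9 × 0.35) = 1 − e^(−1.365) ≈ 0.7446.

0.7446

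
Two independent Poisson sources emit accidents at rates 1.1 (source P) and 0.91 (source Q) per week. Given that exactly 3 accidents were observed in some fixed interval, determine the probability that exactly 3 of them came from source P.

0.1639

Given the total, each event is independently from source P with probability p = λ_P/(λ_P+λ_Q) = 1.1/2.01 ≈ 0.5473.
So K ~ Binomial(3, 1.1/2.01): P(K = 3) = C(3,3) · (1.1/2.01)^3 · (0.91/2.01)^0 ≈ 0.1639.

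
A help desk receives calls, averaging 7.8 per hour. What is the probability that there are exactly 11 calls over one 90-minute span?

0.1169

Over the interval, μ = 7.8 × 1.5 = 11.7 (a 90-minute span = 1.5 hours).
P(N = 11) = e^(−μ) μ^11/11! = e^(−11.7) · 11.7^11/39916800 ≈ 0.1169.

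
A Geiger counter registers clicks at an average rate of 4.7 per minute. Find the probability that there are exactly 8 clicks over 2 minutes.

0.1251

Over the interval, μ = 4.7 × 2 = 9.4 (2 minutes).
P(N = 8) = e^(−μ) μ^8/8! = e^(−9.4) · 9.4^8/40320 ≈ 0.1251.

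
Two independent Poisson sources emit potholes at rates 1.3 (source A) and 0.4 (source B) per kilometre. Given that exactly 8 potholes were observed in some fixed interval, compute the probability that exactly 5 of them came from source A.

0.1908

Given the total, each event is independently from source A with probability p = λ_A/(λ_A+λ_B) = 1.3/1.7 ≈ 0.7647.
So K ~ Binomial(8, 1.3/1.7): P(K = 5) = C(8,5) · (1.3/1.7)^5 · (0.4/1.7)^3 ≈ 0.1908.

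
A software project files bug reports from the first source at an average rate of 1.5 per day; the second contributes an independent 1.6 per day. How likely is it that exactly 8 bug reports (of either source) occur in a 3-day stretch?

Independent Poisson processes superpose: combined rate λ = 1.5 + 1.6 = 3.1 per day.
Over the interval, μ = 3.1 × 3 = 9.3 (a 3-day stretch = 3 days).
P(N = 8) = e^(−9.3) · 9.3^8/8! ≈ 0.1269.

0.1269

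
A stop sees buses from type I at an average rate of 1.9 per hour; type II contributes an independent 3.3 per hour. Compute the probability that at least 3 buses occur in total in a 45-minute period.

Independent Poisson processes superpose: combined rate λ = 1.9 + 3.3 = 5.2 per hour.
Over the interval, μ = 5.2 × 0.75 = 3.9 (a 45-minute period = 0.75 hours).
P(N ≥ 3) = 1 − P(N ≤ 2) ≈ 0.7469.

0.7469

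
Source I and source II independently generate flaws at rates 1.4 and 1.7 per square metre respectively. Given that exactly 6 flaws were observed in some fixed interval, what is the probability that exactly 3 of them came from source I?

Given the total, each event is independently from source I with probability p = λ_I/(λ_I+λ_II) = 1.4/3.1 ≈ 0.4516.
So K ~ Binomial(6, 1.4/3.1): P(K = 3) = C(6,3) · (1.4/3.1)^3 · (1.7/3.1)^3 ≈ 0.3038.

0.3038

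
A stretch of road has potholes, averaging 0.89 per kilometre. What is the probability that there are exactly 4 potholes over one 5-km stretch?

0.1908

Over the interval, μ = 0.89 × 5 = 4.45 (a 5-km stretch = 5 kilometres).
P(N = 4) = e^(−μ) μ^4/4! = e^(−4.45) · 4.45^4/24 ≈ 0.1908.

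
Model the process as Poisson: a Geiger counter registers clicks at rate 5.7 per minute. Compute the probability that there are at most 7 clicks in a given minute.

0.7841

With mean μ = 5.7 per minute,
P(N ≤ 7) = Σ_{j=0}^{7} e^(−μ) μ^j/j! ≈ 0.7841.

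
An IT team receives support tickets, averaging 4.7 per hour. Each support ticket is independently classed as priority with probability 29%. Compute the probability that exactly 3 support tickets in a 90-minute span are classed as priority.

0.1844

Thinning: the support tickets that are classed as priority themselves form a Poisson process with rate 0.29 × 4.7 = 1.363 per hour.
Over the interval, μ = 1.363 × 1.5 = 2.0445 (a 90-minute span = 1.5 hours).
P(N = 3) = e^(−2.0445) · 2.0445^3/3! ≈ 0.1844.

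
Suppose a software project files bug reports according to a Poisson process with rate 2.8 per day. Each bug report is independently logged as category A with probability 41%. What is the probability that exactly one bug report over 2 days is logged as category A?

Thinning: the bug reports that are logged as category A themselves form a Poisson process with rate 0.41 × 2.8 = 1.148 per day.
Over the interval, μ = 1.148 × 2 = 2.296 (2 days).
P(N = 1) = e^(−2.296) · 2.296^1/1! ≈ 0.2311.

0.2311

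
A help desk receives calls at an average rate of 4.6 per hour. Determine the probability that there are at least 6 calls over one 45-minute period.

0.1358

Over the interval, μ = 4.6 × 0.75 = 3.45 (a 45-minute period = 0.75 hours).
P(N ≥ 6) = 1 − P(N ≤ 5) = 1 − Σ_{j=0}^{5} e^(−μ) μ^j/j! ≈ 0.1358.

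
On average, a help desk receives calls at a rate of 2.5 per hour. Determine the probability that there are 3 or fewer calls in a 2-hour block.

Over the interval, μ = 2.5 × 2 = 5 (a 2-hour block = 2 hours).
P(N ≤ 3) = Σ_{j=0}^{3} e^(−μ) μ^j/j! ≈ 0.2650.

0.2650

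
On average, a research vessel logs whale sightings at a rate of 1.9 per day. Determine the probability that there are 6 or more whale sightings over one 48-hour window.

Over the interval, μ = 1.9 × 2 = 3.8 (a 48-hour window = 2 days).
P(N ≥ 6) = 1 − P(N ≤ 5) = 1 − Σ_{j=0}^{5} e^(−μ) μ^j/j! ≈ 0.1844.

0.1844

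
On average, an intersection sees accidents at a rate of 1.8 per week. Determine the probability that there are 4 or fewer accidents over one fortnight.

0.7064

Over the interval, μ = 1.8 × 2 = 3.6 (a fortnight = 2 weeks).
P(N ≤ 4) = Σ_{j=0}^{4} e^(−μ) μ^j/j! ≈ 0.7064.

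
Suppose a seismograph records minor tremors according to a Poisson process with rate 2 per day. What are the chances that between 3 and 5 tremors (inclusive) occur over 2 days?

Over the interval, μ = 2 × 2 = 4 (2 days).
P(3 ≤ N ≤ 5) = Σ_{j=3}^{5} e^(−4) · 4^j/j! ≈ 0.5470.

0.5470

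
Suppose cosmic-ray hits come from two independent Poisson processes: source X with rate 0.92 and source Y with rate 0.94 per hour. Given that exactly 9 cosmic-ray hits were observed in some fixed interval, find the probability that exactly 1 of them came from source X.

Given the total, each event is independently from source X with probability p = λ_X/(λ_X+λ_Y) = 0.92/1.86 ≈ 0.4946.
So K ~ Binomial(9, 0.92/1.86): P(K = 1) = C(9,1) · (0.92/1.86)^1 · (0.94/1.86)^8 ≈ 0.0189.

0.0189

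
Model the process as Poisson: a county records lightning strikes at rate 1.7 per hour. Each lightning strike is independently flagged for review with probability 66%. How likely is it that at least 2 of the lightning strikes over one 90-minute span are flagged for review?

0.5015

Thinning: the lightning strikes that are flagged for review themselves form a Poisson process with rate 0.66 × 1.7 = 1.122 per hour.
Over the interval, μ = 1.122 × 1.5 = 1.683 (a 90-minute span = 1.5 hours).
P(N ≥ 2) = 1 − P(N ≤ 1) ≈ 0.5015.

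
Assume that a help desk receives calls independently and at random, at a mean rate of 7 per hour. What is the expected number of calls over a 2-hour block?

E[N] = λt = 7 × 2 = 14 (a 2-hour block = 2 hours).

14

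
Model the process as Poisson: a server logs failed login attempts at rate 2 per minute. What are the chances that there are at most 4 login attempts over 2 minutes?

Over the interval, μ = 2 × 2 = 4 (2 minutes).
P(N ≤ 4) = Σ_{j=0}^{4} e^(−μ) μ^j/j! ≈ 0.6288.

0.6288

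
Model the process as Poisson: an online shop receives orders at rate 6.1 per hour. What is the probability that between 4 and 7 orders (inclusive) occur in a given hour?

With mean μ = 6.1 per hour,
P(4 ≤ N ≤ 7) = Σ_{j=4}^{7} e^(−6.1) · 6.1^j/j! ≈ 0.5876.

0.5876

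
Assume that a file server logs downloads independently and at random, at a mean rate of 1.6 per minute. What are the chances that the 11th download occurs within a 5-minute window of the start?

Over the interval, μ = 1.6 × 5 = 8 (a 5-minute window = 5 minutes).
The 11th arrival falls in the interval iff at least 11 events occur there: P(S_11 ≤ t) = P(N ≥ 11) = 1 − P(N ≤ 10) ≈ 0.1841.

0.1841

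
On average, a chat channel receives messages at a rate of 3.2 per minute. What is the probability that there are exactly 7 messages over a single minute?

With mean μ = 3.2 per minute,
P(N = 7) = e^(−μ) μ^7/7! = e^(−3.2) · 3.2^7/5040 ≈ 0.0278.

0.0278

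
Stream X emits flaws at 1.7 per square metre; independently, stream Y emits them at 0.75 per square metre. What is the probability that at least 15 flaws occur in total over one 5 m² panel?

0.2511

Independent Poisson processes superpose: combined rate λ = 1.7 + 0.75 = 2.45 per square metre.
Over the interval, μ = 2.45 × 5 = 12.25 (a 5 m² panel = 5 square metres).
P(N ≥ 15) = 1 − P(N ≤ 14) ≈ 0.2511.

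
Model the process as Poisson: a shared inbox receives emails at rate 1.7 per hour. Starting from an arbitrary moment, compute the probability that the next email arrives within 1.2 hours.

0.8700

Inter-arrival times are exponential with rate λ = 1.7 per hour.
P(T ≤ 1.2) = 1 − e^(−λt) = 1 − e^(−1.7 × 1.2) = 1 − e^(−2.04) ≈ 0.8700.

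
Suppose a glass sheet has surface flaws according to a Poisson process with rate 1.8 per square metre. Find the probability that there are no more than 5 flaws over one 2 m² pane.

0.8441

Over the interval, μ = 1.8 × 2 = 3.6 (a 2 m² pane = 2 square metres).
P(N ≤ 5) = Σ_{j=0}^{5} e^(−μ) μ^j/j! ≈ 0.8441.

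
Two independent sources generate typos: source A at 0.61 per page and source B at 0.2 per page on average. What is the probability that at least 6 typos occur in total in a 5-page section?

Independent Poisson processes superpose: combined rate λ = 0.61 + 0.2 = 0.81 per page.
Over the interval, μ = 0.81 × 5 = 4.05 (a 5-page section = 5 pages).
P(N ≥ 6) = 1 − P(N ≤ 5) ≈ 0.2227.

0.2227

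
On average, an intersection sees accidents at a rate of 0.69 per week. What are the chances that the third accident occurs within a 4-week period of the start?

0.5210

Over the interval, μ = 0.69 × 4 = 2.76 (a 4-week period = 4 weeks).
The third arrival falls in the interval iff at least 3 events occur there: P(S_3 ≤ t) = P(N ≥ 3) = 1 − P(N ≤ 2) ≈ 0.5210.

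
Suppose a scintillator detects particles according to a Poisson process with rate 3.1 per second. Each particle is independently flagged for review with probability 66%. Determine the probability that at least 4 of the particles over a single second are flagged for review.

0.1513

Thinning: the particles that are flagged for review themselves form a Poisson process with rate 0.66 × 3.1 = 2.046 per second.
So μ = 2.046.
P(N ≥ 4) = 1 − P(N ≤ 3) ≈ 0.1513.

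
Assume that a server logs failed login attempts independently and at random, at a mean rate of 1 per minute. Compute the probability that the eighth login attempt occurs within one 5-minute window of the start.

Over the interval, μ = 1 × 5 = 5 (a 5-minute window = 5 minutes).
The eighth arrival falls in the interval iff at least 8 events occur there: P(S_8 ≤ t) = P(N ≥ 8) = 1 − P(N ≤ 7) ≈ 0.1334.

0.1334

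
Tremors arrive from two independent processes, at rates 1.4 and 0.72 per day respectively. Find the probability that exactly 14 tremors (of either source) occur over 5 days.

0.0646

Independent Poisson processes superpose: combined rate λ = 1.4 + 0.72 = 2.12 per day.
Over the interval, μ = 2.12 × 5 = 10.6 (5 days).
P(N = 14) = e^(−10.6) · 10.6^14/14! ≈ 0.0646.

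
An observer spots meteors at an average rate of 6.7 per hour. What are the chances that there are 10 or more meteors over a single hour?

0.1404

With mean μ = 6.7 per hour,
P(N ≥ 10) = 1 − P(N ≤ 9) = 1 − Σ_{j=0}^{9} e^(−μ) μ^j/j! ≈ 0.1404.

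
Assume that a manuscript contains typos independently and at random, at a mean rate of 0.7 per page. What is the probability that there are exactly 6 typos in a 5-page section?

Over the interval, μ = 0.7 × 5 = 3.5 (a 5-page section = 5 pages).
P(N = 6) = e^(−μ) μ^6/6! = e^(−3.5) · 3.5^6/720 ≈ 0.0771.

0.0771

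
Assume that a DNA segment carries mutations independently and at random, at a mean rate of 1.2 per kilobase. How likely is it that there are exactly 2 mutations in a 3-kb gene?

0.1771

Over the interval, μ = 1.2 × 3 = 3.6 (a 3-kb gene = 3 kilobases).
P(N = 2) = e^(−μ) μ^2/2! = e^(−3.6) · 3.6^2/2 ≈ 0.1771.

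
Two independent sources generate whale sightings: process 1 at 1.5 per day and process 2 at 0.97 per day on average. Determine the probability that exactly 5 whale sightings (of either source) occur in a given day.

0.0648

Independent Poisson processes superpose: combined rate λ = 1.5 + 0.97 = 2.47 per day.
So μ = 2.47.
P(N = 5) = e^(−2.47) · 2.47^5/5! ≈ 0.0648.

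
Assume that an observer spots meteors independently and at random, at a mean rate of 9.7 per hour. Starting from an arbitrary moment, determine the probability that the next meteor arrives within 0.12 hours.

0.6878

Inter-arrival times are exponential with rate λ = 9.7 per hour.
P(T ≤ 0.12) = 1 − e^(−λt) = 1 − e^(−9.7 × 0.12) = 1 − e^(−1.164) ≈ 0.6878.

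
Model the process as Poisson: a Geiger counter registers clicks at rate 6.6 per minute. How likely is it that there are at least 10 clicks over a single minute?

With mean μ = 6.6 per minute,
P(N ≥ 10) = 1 − P(N ≤ 9) = 1 − Σ_{j=0}^{9} e^(−μ) μ^j/j! ≈ 0.1314.

0.1314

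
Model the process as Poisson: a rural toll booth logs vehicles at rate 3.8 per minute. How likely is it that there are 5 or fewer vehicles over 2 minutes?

0.2307

Over the interval, μ = 3.8 × 2 = 7.6 (2 minutes).
P(N ≤ 5) = Σ_{j=0}^{5} e^(−μ) μ^j/j! ≈ 0.2307.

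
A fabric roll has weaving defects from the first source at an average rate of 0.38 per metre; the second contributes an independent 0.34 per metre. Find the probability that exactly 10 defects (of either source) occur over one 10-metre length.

Independent Poisson processes superpose: combined rate λ = 0.38 + 0.34 = 0.72 per metre.
Over the interval, μ = 0.72 × 10 = 7.2 (a 10-metre length = 10 metres).
P(N = 10) = e^(−7.2) · 7.2^10/10! ≈ 0.0770.

0.0770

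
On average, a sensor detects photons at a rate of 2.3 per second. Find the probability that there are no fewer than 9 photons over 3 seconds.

0.2580

Over the interval, μ = 2.3 × 3 = 6.9 (3 seconds).
P(N ≥ 9) = 1 − P(N ≤ 8) = 1 − Σ_{j=0}^{8} e^(−μ) μ^j/j! ≈ 0.2580.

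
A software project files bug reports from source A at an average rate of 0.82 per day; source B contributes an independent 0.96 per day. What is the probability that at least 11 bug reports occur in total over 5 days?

0.2822

Independent Poisson processes superpose: combined rate λ = 0.82 + 0.96 = 1.78 per day.
Over the interval, μ = 1.78 × 5 = 8.9 (5 days).
P(N ≥ 11) = 1 − P(N ≤ 10) ≈ 0.2822.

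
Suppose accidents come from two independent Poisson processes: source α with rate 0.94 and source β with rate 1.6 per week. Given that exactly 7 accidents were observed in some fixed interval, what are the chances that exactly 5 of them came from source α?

Given the total, each event is independently from source α with probability p = λ_α/(λ_α+λ_β) = 0.94/2.54 ≈ 0.3701.
So K ~ Binomial(7, 0.94/2.54): P(K = 5) = C(7,5) · (0.94/2.54)^5 · (1.6/2.54)^2 ≈ 0.0578.

0.0578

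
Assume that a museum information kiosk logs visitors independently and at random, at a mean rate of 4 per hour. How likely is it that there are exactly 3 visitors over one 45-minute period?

0.2240

Over the interval, μ = 4 × 0.75 = 3 (a 45-minute period = 0.75 hours).
P(N = 3) = e^(−μ) μ^3/3! = e^(−3) · 3^3/6 ≈ 0.2240.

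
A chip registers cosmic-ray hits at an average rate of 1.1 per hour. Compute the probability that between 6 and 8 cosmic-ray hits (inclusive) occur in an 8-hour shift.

Over the interval, μ = 1.1 × 8 = 8.8 (an 8-hour shift = 8 hours).
P(6 ≤ N ≤ 8) = Σ_{j=6}^{8} e^(−8.8) · 8.8^j/j! ≈ 0.3539.

0.3539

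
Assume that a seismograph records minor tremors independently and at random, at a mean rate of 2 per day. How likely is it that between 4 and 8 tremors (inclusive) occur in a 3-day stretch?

Over the interval, μ = 2 × 3 = 6 (a 3-day stretch = 3 days).
P(4 ≤ N ≤ 8) = Σ_{j=4}^{8} e^(−6) · 6^j/j! ≈ 0.6960.

0.6960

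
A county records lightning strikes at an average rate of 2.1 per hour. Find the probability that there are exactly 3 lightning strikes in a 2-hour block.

Over the interval, μ = 2.1 × 2 = 4.2 (a 2-hour block = 2 hours).
P(N = 3) = e^(−μ) μ^3/3! = e^(−4.2) · 4.2^3/6 ≈ 0.1852.

0.1852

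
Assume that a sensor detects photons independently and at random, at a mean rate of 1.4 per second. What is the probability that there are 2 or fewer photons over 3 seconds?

0.2102

Over the interval, μ = 1.4 × 3 = 4.2 (3 seconds).
P(N ≤ 2) = Σ_{j=0}^{2} e^(−μ) μ^j/j! ≈ 0.2102.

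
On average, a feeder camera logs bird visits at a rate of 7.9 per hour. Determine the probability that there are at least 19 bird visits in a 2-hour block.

0.2413

Over the interval, μ = 7.9 × 2 = 15.8 (a 2-hour block = 2 hours).
P(N ≥ 19) = 1 − P(N ≤ 18) = 1 − Σ_{j=0}^{18} e^(−μ) μ^j/j! ≈ 0.2413.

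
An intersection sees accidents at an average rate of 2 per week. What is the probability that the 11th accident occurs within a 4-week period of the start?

0.1841

Over the interval, μ = 2 × 4 = 8 (a 4-week period = 4 weeks).
The 11th arrival falls in the interval iff at least 11 events occur there: P(S_11 ≤ t) = P(N ≥ 11) = 1 − P(N ≤ 10) ≈ 0.1841.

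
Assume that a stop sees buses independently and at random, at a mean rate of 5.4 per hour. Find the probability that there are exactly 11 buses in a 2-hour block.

Over the interval, μ = 5.4 × 2 = 10.8 (a 2-hour block = 2 hours).
P(N = 11) = e^(−μ) μ^11/11! = e^(−10.8) · 10.8^11/39916800 ≈ 0.1192.

0.1192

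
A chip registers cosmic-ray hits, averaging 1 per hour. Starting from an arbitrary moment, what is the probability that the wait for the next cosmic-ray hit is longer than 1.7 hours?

0.1827

The wait for the next event is exponential with rate λ = 1 per hour.
P(T > 1.7) = e^(−λt) = e^(−1 × 1.7) = e^(−1.7) ≈ 0.1827.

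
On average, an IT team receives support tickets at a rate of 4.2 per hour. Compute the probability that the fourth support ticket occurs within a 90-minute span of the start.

Over the interval, μ = 4.2 × 1.5 = 6.3 (a 90-minute span = 1.5 hours).
The fourth arrival falls in the interval iff at least 4 events occur there: P(S_4 ≤ t) = P(N ≥ 4) = 1 − P(N ≤ 3) ≈ 0.8736.

0.8736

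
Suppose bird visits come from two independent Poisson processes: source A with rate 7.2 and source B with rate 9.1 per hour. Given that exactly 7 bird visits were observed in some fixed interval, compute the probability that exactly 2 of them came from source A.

Given the total, each event is independently from source A with probability p = λ_A/(λ_A+λ_B) = 7.2/16.3 ≈ 0.4417.
So K ~ Binomial(7, 7.2/16.3): P(K = 2) = C(7,2) · (7.2/16.3)^2 · (9.1/16.3)^5 ≈ 0.2222.

0.2222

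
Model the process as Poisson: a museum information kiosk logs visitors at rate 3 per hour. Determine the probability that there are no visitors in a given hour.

0.0498

With mean μ = 3 per hour,
P(N = 0) = e^(−μ) μ^0/0! = e^(−3) · 3^0/1 ≈ 0.0498.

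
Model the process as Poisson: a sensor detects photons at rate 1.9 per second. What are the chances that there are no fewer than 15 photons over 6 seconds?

0.1766

Over the interval, μ = 1.9 × 6 = 11.4 (6 seconds).
P(N ≥ 15) = 1 − P(N ≤ 14) = 1 − Σ_{j=0}^{14} e^(−μ) μ^j/j! ≈ 0.1766.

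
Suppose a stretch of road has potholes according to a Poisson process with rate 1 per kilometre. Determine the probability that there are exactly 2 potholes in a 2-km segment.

Over the interval, μ = 1 × 2 = 2 (a 2-km segment = 2 kilometres).
P(N = 2) = e^(−μ) μ^2/2! = e^(−2) · 2^2/2 ≈ 0.2707.

0.2707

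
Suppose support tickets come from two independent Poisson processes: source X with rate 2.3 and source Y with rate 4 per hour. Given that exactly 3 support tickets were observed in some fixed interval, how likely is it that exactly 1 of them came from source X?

Given the total, each event is independently from source X with probability p = λ_X/(λ_X+λ_Y) = 2.3/6.3 ≈ 0.3651.
So K ~ Binomial(3, 2.3/6.3): P(K = 1) = C(3,1) · (2.3/6.3)^1 · (4/6.3)^2 ≈ 0.4415.

0.4415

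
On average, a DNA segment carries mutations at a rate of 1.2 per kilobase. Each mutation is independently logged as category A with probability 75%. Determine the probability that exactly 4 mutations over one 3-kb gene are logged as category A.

Thinning: the mutations that are logged as category A themselves form a Poisson process with rate 0.75 × 1.2 = 0.9 per kilobase.
Over the interval, μ = 0.9 × 3 = 2.7 (a 3-kb gene = 3 kilobases).
P(N = 4) = e^(−2.7) · 2.7^4/4! ≈ 0.1488.

0.1488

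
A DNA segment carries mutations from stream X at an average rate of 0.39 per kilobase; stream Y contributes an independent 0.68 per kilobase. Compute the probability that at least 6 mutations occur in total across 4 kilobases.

0.2600

Independent Poisson processes superpose: combined rate λ = 0.39 + 0.68 = 1.07 per kilobase.
Over the interval, μ = 1.07 × 4 = 4.28 (4 kilobases).
P(N ≥ 6) = 1 − P(N ≤ 5) ≈ 0.2600.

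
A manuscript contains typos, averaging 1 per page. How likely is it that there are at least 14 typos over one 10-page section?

Over the interval, μ = 1 × 10 = 10 (a 10-page section = 10 pages).
P(N ≥ 14) = 1 − P(N ≤ 13) = 1 − Σ_{j=0}^{13} e^(−μ) μ^j/j! ≈ 0.1355.

0.1355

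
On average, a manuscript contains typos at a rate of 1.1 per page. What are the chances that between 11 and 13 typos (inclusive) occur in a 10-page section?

0.3214

Over the interval, μ = 1.1 × 10 = 11 (a 10-page section = 10 pages).
P(11 ≤ N ≤ 13) = Σ_{j=11}^{13} e^(−11) · 11^j/j! ≈ 0.3214.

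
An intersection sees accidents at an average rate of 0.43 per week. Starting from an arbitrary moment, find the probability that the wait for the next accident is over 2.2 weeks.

0.3883

The wait for the next event is exponential with rate λ = 0.43 per week.
P(T > 2.2) = e^(−λt) = e^(−0.43 × 2.2) = e^(−0.946) ≈ 0.3883.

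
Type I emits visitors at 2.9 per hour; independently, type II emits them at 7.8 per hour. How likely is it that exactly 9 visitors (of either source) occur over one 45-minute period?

Independent Poisson processes superpose: combined rate λ = 2.9 + 7.8 = 10.7 per hour.
Over the interval, μ = 10.7 × 0.75 = 8.025 (a 45-minute period = 0.75 hours).
P(N = 9) = e^(−8.025) · 8.025^9/9! ≈ 0.1245.

0.1245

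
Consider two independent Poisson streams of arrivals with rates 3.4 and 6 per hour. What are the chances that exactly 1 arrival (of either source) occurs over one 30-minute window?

Independent Poisson processes superpose: combined rate λ = 3.4 + 6 = 9.4 per hour.
Over the interval, μ = 9.4 × 0.5 = 4.7 (a 30-minute window = 0.5 hours).
P(N = 1) = e^(−4.7) · 4.7^1/1! ≈ 0.0427.

0.0427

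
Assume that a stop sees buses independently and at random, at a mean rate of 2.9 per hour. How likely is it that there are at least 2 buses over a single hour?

With mean μ = 2.9 per hour,
P(N ≥ 2) = 1 − P(N ≤ 1) = 1 − Σ_{j=0}^{1} e^(−μ) μ^j/j! ≈ 0.7854.

0.7854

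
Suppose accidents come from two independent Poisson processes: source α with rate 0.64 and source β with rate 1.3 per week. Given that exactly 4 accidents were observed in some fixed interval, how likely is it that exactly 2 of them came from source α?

0.2932

Given the total, each event is independently from source α with probability p = λ_α/(λ_α+λ_β) = 0.64/1.94 ≈ 0.3299.
So K ~ Binomial(4, 0.64/1.94): P(K = 2) = C(4,2) · (0.64/1.94)^2 · (1.3/1.94)^2 ≈ 0.2932.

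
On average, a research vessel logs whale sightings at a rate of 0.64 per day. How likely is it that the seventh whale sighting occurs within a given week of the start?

0.1664

Over the interval, μ = 0.64 × 7 = 4.48 (a week = 7 days).
The seventh arrival falls in the interval iff at least 7 events occur there: P(S_7 ≤ t) = P(N ≥ 7) = 1 − P(N ≤ 6) ≈ 0.1664.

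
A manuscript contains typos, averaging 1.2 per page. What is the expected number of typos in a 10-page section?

E[N] = λt = 1.2 × 10 = 12 (a 10-page section = 10 pages).

12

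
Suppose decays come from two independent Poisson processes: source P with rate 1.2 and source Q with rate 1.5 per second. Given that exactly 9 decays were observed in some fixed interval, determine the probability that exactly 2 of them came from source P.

Given the total, each event is independently from source P with probability p = λ_P/(λ_P+λ_Q) = 1.2/2.7 ≈ 0.4444.
So K ~ Binomial(9, 1.2/2.7): P(K = 2) = C(9,2) · (1.2/2.7)^2 · (1.5/2.7)^7 ≈ 0.1162.

0.1162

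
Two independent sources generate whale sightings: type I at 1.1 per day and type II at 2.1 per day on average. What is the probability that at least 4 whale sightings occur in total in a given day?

0.3975

Independent Poisson processes superpose: combined rate λ = 1.1 + 2.1 = 3.2 per day.
So μ = 3.2.
P(N ≥ 4) = 1 − P(N ≤ 3) ≈ 0.3975.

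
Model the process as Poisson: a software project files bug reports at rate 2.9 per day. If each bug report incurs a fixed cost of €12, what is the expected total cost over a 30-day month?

€1044

E[N] = 2.9 × 30 = 87 (a 30-day month = 30 days); E[cost] = 87 × €12 = €1044.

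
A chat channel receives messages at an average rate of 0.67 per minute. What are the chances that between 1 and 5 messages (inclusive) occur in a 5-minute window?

0.8417

Over the interval, μ = 0.67 × 5 = 3.35 (a 5-minute window = 5 minutes).
P(1 ≤ N ≤ 5) = Σ_{j=1}^{5} e^(−3.35) · 3.35^j/j! ≈ 0.8417.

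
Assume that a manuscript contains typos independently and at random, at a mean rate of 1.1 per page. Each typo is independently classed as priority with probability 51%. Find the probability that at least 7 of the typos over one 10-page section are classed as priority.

Thinning: the typos that are classed as priority themselves form a Poisson process with rate 0.51 × 1.1 = 0.561 per page.
Over the interval, μ = 0.561 × 10 = 5.61 (a 10-page section = 10 pages).
P(N ≥ 7) = 1 − P(N ≤ 6) ≈ 0.3313.

0.3313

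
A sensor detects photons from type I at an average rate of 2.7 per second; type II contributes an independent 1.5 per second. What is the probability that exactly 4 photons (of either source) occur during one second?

0.1944

Independent Poisson processes superpose: combined rate λ = 2.7 + 1.5 = 4.2 per second.
So μ = 4.2.
P(N = 4) = e^(−4.2) · 4.2^4/4! ≈ 0.1944.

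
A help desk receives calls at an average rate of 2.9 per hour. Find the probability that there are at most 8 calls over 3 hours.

Over the interval, μ = 2.9 × 3 = 8.7 (3 hours).
P(N ≤ 8) = Σ_{j=0}^{8} e^(−μ) μ^j/j! ≈ 0.4958.

0.4958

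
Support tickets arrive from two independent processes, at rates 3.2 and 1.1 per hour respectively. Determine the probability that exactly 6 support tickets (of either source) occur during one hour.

Independent Poisson processes superpose: combined rate λ = 3.2 + 1.1 = 4.3 per hour.
So μ = 4.3.
P(N = 6) = e^(−4.3) · 4.3^6/6! ≈ 0.1191.

0.1191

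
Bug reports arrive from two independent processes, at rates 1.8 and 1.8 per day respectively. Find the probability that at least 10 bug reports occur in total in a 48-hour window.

Independent Poisson processes superpose: combined rate λ = 1.8 + 1.8 = 3.6 per day.
Over the interval, μ = 3.6 × 2 = 7.2 (a 48-hour window = 2 days).
P(N ≥ 10) = 1 − P(N ≤ 9) ≈ 0.1904.

0.1904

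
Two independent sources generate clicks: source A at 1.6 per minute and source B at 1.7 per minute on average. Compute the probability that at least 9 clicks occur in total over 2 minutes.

0.2204

Independent Poisson processes superpose: combined rate λ = 1.6 + 1.7 = 3.3 per minute.
Over the interval, μ = 3.3 × 2 = 6.6 (2 minutes).
P(N ≥ 9) = 1 − P(N ≤ 8) ≈ 0.2204.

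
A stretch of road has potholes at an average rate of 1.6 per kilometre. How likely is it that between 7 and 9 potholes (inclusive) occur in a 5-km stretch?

Over the interval, μ = 1.6 × 5 = 8 (a 5-km stretch = 5 kilometres).
P(7 ≤ N ≤ 9) = Σ_{j=7}^{9} e^(−8) · 8^j/j! ≈ 0.4032.

0.4032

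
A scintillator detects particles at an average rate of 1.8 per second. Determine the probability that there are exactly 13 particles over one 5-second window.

0.0504

Over the interval, μ = 1.8 × 5 = 9 (a 5-second window = 5 seconds).
P(N = 13) = e^(−μ) μ^13/13! = e^(−9) · 9^13/6227020800 ≈ 0.0504.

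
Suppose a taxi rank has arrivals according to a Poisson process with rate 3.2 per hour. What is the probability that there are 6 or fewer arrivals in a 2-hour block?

0.5423

Over the interval, μ = 3.2 × 2 = 6.4 (a 2-hour block = 2 hours).
P(N ≤ 6) = Σ_{j=0}^{6} e^(−μ) μ^j/j! ≈ 0.5423.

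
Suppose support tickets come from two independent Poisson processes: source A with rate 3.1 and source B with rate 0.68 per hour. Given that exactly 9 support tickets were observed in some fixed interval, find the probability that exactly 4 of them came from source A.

0.0107

Given the total, each event is independently from source A with probability p = λ_A/(λ_A+λ_B) = 3.1/3.78 ≈ 0.8201.
So K ~ Binomial(9, 3.1/3.78): P(K = 4) = C(9,4) · (3.1/3.78)^4 · (0.68/3.78)^5 ≈ 0.0107.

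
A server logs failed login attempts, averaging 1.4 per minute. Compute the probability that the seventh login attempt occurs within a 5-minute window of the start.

0.5503

Over the interval, μ = 1.4 × 5 = 7 (a 5-minute window = 5 minutes).
The seventh arrival falls in the interval iff at least 7 events occur there: P(S_7 ≤ t) = P(N ≥ 7) = 1 − P(N ≤ 6) ≈ 0.5503.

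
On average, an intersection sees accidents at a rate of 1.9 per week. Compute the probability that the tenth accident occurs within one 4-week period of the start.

Over the interval, μ = 1.9 × 4 = 7.6 (a 4-week period = 4 weeks).
The tenth arrival falls in the interval iff at least 10 events occur there: P(S_10 ≤ t) = P(N ≥ 10) = 1 − P(N ≤ 9) ≈ 0.2351.

0.2351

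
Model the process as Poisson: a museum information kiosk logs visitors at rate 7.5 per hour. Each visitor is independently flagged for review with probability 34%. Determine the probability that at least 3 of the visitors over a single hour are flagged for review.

0.4689

Thinning: the visitors that are flagged for review themselves form a Poisson process with rate 0.34 × 7.5 = 2.55 per hour.
So μ = 2.55.
P(N ≥ 3) = 1 − P(N ≤ 2) ≈ 0.4689.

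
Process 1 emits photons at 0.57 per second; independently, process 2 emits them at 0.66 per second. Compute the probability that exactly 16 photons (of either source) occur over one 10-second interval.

Independent Poisson processes superpose: combined rate λ = 0.57 + 0.66 = 1.23 per second.
Over the interval, μ = 1.23 × 10 = 12.3 (a 10-second interval = 10 seconds).
P(N = 16) = e^(−12.3) · 12.3^16/16! ≈ 0.0597.

0.0597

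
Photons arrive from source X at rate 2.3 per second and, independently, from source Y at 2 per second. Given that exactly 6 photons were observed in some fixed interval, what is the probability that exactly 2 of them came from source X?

0.2008

Given the total, each event is independently from source X with probability p = λ_X/(λ_X+λ_Y) = 2.3/4.3 ≈ 0.5349.
So K ~ Binomial(6, 2.3/4.3): P(K = 2) = C(6,2) · (2.3/4.3)^2 · (2/4.3)^4 ≈ 0.2008.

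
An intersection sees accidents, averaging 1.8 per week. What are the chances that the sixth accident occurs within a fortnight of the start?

0.1559

Over the interval, μ = 1.8 × 2 = 3.6 (a fortnight = 2 weeks).
The sixth arrival falls in the interval iff at least 6 events occur there: P(S_6 ≤ t) = P(N ≥ 6) = 1 − P(N ≤ 5) ≈ 0.1559.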